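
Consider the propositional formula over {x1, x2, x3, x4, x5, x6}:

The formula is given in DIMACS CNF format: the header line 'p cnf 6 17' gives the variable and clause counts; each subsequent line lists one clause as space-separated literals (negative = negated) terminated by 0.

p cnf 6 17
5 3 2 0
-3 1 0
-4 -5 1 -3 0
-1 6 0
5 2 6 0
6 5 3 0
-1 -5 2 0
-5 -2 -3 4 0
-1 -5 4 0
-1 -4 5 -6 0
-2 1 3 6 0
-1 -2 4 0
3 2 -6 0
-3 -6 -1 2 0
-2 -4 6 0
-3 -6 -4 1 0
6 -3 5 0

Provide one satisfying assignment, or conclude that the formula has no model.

Suppose x3 = False.
Suppose x5 = True.
Suppose x1 = False.
Suppose x2 = True.
The clause (x6) is unit, so x6 = True.
No clause remains; x4 is free.

x1=False,  x2=True,  x3=False,  x4=True,  x5=True,  x6=True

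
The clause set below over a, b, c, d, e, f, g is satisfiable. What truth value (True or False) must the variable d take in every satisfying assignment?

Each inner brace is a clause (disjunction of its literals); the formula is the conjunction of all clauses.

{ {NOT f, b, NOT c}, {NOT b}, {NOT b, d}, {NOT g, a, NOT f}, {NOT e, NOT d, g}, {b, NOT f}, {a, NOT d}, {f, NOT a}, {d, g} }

False

Suppose d = true.
(NOT b) alone gives b = false.
(NOT f) alone gives f = false.
(a) alone gives a = true.
That conflicts with the unit clause (NOT a).
So every satisfying assignment has d = False.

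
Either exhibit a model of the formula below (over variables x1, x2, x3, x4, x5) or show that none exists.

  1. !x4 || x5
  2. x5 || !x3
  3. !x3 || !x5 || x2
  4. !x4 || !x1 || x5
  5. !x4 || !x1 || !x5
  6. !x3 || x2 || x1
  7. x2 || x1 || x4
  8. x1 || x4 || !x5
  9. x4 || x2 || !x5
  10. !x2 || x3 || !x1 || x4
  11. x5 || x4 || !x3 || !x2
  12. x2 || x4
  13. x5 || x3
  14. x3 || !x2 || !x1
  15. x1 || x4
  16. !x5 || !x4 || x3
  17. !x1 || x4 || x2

Branch on x4: set x4 = false.
Unit clause (x2) forces x2 = true.
Unit clause (x1) forces x1 = true.
Unit clause (x3) forces x3 = true.
Unit clause (x5) forces x5 = true.
This assignment satisfies each clause.

x1=true; x2=true; x3=true; x4=false; x5=true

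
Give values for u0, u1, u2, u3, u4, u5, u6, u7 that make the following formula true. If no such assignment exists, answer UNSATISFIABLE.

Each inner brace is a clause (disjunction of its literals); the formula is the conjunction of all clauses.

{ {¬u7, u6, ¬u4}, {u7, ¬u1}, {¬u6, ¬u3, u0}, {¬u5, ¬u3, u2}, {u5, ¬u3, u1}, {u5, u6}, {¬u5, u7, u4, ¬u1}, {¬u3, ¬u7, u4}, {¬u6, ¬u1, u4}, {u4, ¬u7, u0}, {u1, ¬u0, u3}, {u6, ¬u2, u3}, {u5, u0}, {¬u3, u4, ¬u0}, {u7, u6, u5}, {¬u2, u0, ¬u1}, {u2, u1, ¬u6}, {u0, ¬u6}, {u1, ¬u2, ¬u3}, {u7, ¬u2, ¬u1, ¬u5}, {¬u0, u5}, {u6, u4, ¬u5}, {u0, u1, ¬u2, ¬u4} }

Suppose u7 = True.
Suppose u6 = True.
(u0) alone gives u0 = True.
(u5) alone gives u5 = True.
Suppose u3 = False.
(u1) alone gives u1 = True.
(u4) alone gives u4 = True.
No clause remains; u2 is free.

u0=True; u1=True; u2=False; u3=False; u4=True; u5=True; u6=True; u7=True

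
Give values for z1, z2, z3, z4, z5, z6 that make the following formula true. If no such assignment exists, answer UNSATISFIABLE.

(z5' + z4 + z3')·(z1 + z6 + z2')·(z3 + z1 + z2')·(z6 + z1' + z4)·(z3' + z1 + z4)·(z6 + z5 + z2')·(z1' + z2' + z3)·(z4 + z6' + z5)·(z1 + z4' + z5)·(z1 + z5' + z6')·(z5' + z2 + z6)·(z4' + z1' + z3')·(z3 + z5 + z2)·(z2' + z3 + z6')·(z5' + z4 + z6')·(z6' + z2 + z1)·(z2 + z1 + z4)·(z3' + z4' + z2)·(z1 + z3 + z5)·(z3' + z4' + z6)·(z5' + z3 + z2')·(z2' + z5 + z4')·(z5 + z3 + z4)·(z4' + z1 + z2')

z1: 1, z2: 0, z3: 0, z4: 1, z5: 1, z6: 1

Branch on z5: set z5 = 1.
Branch on z4: set z4 = 1.
Branch on z1: set z1 = 1.
From the singleton clause (z3'), z3 = 0.
From the singleton clause (z2'), z2 = 0.
From the singleton clause (z6), z6 = 1.
This assignment satisfies each clause.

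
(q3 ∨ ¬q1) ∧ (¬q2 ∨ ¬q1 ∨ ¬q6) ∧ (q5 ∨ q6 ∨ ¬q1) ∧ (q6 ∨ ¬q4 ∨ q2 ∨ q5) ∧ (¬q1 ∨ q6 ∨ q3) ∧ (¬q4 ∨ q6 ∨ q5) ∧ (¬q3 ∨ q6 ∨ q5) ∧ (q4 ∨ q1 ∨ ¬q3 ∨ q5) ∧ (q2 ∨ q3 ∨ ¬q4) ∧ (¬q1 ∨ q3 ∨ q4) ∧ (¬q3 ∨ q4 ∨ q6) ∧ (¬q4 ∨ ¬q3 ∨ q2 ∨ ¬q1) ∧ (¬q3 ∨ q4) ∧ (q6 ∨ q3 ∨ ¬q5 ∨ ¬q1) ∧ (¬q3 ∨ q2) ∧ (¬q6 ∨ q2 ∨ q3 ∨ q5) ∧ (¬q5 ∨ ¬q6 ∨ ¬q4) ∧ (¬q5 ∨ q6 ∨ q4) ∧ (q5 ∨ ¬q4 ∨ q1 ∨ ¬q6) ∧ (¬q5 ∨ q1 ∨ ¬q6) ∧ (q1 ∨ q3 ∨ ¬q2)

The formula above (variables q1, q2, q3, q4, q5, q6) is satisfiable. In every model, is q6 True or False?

Suppose q6 = True.
Try q3 = True.
The clause (q4) is unit, so q4 = True.
The clause (q2) is unit, so q2 = True.
The clause (¬q1) is unit, so q1 = False.
The clause (¬q5) is unit, so q5 = False.
Now (q5) is unsatisfied and unit — conflict.
Undo q3 and try q3 = False.
The clause (¬q1) is unit, so q1 = False.
The clause (¬q5) is unit, so q5 = False.
The clause (q2) is unit, so q2 = True.
Now (¬q2) is unsatisfied and unit — conflict.
Both values of q3 lead to a conflict.
So every satisfying assignment has q6 = False.

False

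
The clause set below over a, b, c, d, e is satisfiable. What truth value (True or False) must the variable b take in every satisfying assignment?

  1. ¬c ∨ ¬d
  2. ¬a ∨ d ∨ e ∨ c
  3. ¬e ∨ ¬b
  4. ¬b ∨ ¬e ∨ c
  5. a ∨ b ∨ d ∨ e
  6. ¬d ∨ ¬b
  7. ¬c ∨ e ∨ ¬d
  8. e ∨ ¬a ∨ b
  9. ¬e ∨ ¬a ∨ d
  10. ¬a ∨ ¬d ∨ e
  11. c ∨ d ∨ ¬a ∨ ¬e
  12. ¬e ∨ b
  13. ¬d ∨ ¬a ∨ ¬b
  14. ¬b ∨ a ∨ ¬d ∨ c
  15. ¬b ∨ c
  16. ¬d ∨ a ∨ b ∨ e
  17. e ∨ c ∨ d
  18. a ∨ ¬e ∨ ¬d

Suppose b = False.
From the singleton clause (¬e), e = False.
From the singleton clause (¬a), a = False.
From the singleton clause (d), d = True.
That conflicts with the unit clause (¬d).
So every satisfying assignment has b = True.

True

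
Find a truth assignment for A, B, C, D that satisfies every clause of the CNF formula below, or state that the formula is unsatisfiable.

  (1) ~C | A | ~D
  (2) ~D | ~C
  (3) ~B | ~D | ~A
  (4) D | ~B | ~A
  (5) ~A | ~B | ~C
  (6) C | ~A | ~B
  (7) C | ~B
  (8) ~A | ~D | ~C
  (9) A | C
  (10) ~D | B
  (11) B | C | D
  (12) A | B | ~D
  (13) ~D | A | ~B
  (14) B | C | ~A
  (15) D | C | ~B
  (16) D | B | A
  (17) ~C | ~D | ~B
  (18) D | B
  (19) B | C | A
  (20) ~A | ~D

A=0,  B=1,  C=1,  D=0

Try D = 0.
(B) alone gives B = 1.
(~A) alone gives A = 0.
(C) alone gives C = 1.
All clauses are satisfied.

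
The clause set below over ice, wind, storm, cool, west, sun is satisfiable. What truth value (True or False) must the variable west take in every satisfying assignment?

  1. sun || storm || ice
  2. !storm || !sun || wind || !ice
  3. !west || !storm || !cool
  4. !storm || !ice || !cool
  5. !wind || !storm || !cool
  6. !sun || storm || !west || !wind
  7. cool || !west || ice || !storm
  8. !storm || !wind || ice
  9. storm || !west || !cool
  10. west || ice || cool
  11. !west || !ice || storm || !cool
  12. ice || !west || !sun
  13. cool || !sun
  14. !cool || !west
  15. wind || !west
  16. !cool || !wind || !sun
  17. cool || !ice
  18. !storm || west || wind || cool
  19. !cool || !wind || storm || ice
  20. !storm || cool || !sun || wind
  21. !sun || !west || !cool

Suppose west = true.
The clause (!cool) is unit, so cool = false.
The clause (!sun) is unit, so sun = false.
The clause (wind) is unit, so wind = true.
The clause (!ice) is unit, so ice = false.
The clause (storm) is unit, so storm = true.
Now (!storm) is unsatisfied and unit — conflict.
So every satisfying assignment has west = False.

False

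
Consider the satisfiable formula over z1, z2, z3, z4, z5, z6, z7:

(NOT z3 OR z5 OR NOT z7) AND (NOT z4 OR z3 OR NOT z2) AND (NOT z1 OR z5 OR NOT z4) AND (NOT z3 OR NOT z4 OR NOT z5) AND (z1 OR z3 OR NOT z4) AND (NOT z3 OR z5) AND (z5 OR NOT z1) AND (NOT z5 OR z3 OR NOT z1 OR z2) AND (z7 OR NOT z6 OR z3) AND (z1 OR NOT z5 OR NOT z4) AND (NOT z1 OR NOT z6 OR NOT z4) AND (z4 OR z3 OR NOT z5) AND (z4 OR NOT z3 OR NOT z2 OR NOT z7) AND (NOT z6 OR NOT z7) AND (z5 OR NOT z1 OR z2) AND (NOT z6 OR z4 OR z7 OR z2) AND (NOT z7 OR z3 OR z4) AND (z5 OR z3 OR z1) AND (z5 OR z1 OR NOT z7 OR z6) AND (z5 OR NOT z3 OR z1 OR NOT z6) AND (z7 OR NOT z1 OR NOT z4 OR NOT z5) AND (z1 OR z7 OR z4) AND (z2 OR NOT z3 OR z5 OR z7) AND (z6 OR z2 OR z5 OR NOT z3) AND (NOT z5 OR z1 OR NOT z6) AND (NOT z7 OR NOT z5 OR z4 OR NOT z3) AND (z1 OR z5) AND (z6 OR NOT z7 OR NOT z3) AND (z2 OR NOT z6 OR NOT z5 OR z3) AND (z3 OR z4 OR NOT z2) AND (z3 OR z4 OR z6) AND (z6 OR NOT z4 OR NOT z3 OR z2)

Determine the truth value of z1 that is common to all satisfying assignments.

True

Suppose z1 = false.
Unit clause (z5) forces z5 = true.
Unit clause (NOT z4) forces z4 = false.
Unit clause (z3) forces z3 = true.
Unit clause (z7) forces z7 = true.
But (NOT z7) is also a unit clause — contradiction.
So every satisfying assignment has z1 = True.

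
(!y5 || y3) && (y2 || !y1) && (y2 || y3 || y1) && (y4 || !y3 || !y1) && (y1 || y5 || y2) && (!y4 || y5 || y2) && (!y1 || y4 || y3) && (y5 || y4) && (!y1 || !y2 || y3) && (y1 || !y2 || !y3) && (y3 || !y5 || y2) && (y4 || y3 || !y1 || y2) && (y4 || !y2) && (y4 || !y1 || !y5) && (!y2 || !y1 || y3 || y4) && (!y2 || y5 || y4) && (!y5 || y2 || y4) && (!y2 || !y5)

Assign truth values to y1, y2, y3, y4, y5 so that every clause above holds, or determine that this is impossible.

Case y5 = false:
The clause (y4) is unit, so y4 = true.
The clause (y2) is unit, so y2 = true.
Case y1 = true:
The clause (y3) is unit, so y3 = true.
All clauses are satisfied.

y1 ↦ true,  y2 ↦ true,  y3 ↦ true,  y4 ↦ true,  y5 ↦ false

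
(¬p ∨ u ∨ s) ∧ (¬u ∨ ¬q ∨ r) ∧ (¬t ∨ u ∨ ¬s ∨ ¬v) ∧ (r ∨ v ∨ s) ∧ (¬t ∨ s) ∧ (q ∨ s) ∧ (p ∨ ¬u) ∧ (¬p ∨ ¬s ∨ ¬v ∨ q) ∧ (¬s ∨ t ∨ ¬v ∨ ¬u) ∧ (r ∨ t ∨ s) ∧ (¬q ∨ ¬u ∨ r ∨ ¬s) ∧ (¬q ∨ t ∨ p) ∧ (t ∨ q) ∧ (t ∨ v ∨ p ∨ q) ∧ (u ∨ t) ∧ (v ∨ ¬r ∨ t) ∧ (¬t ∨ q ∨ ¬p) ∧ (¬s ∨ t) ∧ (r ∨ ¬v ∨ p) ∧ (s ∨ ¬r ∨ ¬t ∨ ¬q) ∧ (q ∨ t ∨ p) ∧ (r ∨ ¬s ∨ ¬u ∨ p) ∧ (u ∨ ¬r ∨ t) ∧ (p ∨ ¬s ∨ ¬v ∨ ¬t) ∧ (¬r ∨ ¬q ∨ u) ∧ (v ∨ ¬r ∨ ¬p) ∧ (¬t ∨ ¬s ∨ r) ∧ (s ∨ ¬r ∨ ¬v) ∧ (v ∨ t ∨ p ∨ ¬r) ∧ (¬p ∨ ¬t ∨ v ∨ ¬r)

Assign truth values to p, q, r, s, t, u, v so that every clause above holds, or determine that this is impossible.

p ↦ False,  q ↦ False,  r ↦ True,  s ↦ True,  t ↦ True,  u ↦ False,  v ↦ False

Case t = True:
Unit clause (s) forces s = True.
Unit clause (r) forces r = True.
Case u = False:
Unit clause (¬v) forces v = False.
Unit clause (¬q) forces q = False.
Unit clause (¬p) forces p = False.
This assignment satisfies each clause.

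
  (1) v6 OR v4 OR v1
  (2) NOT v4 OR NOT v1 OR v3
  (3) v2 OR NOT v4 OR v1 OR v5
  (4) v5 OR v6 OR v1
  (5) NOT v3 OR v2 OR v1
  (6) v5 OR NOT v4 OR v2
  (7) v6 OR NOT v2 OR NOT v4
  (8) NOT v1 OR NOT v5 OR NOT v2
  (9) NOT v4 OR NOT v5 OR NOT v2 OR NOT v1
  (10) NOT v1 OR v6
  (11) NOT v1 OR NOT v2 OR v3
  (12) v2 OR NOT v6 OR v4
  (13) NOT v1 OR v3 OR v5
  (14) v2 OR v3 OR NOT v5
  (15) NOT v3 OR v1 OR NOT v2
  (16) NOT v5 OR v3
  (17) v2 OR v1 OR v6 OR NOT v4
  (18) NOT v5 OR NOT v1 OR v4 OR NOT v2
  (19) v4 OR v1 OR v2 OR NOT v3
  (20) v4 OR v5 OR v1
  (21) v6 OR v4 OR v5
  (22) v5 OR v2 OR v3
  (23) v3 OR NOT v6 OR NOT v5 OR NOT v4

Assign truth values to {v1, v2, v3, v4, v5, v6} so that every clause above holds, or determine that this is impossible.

Suppose v1 = false.
Suppose v6 = true.
Suppose v3 = false.
Unit clause (NOT v5) forces v5 = false.
Unit clause (v4) forces v4 = true.
Unit clause (v2) forces v2 = true.
This assignment satisfies each clause.

v1=false; v2=true; v3=false; v4=true; v5=false; v6=true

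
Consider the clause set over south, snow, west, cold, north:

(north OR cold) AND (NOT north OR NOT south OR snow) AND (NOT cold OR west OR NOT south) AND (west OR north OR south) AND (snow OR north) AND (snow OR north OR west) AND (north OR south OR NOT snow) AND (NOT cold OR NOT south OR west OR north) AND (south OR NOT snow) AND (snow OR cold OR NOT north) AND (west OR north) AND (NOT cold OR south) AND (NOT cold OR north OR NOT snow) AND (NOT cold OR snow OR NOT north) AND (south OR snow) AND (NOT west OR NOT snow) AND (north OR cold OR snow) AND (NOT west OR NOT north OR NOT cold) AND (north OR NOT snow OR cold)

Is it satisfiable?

Yes, satisfiable

Try north = true.
Try south = true.
(snow) alone gives snow = true.
(NOT west) alone gives west = false.
(NOT cold) alone gives cold = false.
This assignment satisfies each clause.
A satisfying assignment: south=true,  snow=true,  west=false,  cold=false,  north=true.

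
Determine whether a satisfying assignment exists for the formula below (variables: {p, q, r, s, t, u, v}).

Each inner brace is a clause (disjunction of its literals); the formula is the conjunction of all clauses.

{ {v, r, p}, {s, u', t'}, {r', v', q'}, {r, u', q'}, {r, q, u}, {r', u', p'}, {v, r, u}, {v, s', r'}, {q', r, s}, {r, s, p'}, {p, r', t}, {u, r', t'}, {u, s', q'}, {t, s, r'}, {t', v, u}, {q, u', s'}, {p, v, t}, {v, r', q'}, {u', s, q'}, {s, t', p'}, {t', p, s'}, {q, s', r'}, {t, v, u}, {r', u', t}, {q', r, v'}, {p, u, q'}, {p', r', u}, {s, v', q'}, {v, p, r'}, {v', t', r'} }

Branch on v: set v = 1.
Branch on r: set r = 0.
From the singleton clause (q'), q = 0.
From the singleton clause (u), u = 1.
From the singleton clause (s'), s = 0.
From the singleton clause (t'), t = 0.
From the singleton clause (p'), p = 0.
All clauses are satisfied.
A satisfying assignment: p: 0; q: 0; r: 0; s: 0; t: 0; u: 1; v: 1.

Yes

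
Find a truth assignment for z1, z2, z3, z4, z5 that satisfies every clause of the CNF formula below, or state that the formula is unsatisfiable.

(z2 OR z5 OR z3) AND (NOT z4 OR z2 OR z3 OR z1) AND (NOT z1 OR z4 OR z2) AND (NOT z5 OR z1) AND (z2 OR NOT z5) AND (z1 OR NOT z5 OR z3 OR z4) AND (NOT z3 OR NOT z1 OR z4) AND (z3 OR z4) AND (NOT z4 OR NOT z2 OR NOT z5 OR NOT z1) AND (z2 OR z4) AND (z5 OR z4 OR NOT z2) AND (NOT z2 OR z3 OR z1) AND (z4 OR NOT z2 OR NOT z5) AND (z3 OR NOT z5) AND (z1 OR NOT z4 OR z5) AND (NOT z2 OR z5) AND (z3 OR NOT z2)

z1=true,  z2=false,  z3=true,  z4=true,  z5=false

Try z5 = false.
(NOT z2) alone gives z2 = false.
(z3) alone gives z3 = true.
(z4) alone gives z4 = true.
(z1) alone gives z1 = true.
Every clause now holds.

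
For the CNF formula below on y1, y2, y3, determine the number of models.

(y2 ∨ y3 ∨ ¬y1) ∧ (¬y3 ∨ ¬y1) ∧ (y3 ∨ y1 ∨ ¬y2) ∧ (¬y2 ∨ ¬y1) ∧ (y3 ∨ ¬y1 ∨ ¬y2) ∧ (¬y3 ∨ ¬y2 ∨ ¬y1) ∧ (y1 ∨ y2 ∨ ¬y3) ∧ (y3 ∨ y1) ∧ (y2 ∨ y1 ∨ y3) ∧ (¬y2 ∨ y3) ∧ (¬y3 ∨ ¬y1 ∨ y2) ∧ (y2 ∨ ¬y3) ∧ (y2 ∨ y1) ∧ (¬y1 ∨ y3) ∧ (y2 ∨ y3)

There are 2^3 = 8 truth assignments over (y1, y2, y3).
Check each against the 15 clauses (columns in the order y1, y2, y3):
  F F F  ✗ fails (y3 ∨ y1)
  F F T  ✗ fails (y1 ∨ y2 ∨ ¬y3)
  F T F  ✗ fails (y3 ∨ y1 ∨ ¬y2)
  F T T  ✓ satisfies all
  T F F  ✗ fails (y2 ∨ y3 ∨ ¬y1)
  T F T  ✗ fails (¬y3 ∨ ¬y1)
  T T F  ✗ fails (¬y2 ∨ ¬y1)
  T T T  ✗ fails (¬y3 ∨ ¬y1)
1 of the 8 rows is a model.

1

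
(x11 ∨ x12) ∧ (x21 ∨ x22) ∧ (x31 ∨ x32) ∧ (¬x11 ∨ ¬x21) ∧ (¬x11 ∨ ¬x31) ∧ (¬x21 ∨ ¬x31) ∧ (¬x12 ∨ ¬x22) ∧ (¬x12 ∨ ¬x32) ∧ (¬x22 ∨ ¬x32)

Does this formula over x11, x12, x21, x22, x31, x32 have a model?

No

Suppose x11 = True.
Unit clause (¬x21) forces x21 = False.
Unit clause (x22) forces x22 = True.
Unit clause (¬x31) forces x31 = False.
Unit clause (x32) forces x32 = True.
That conflicts with the unit clause (¬x32).
So x11 must be the other value — set x11 = False.
Unit clause (x12) forces x12 = True.
Unit clause (¬x22) forces x22 = False.
Unit clause (x21) forces x21 = True.
Unit clause (¬x31) forces x31 = False.
Unit clause (x32) forces x32 = True.
That conflicts with the unit clause (¬x32).
Either choice for x11 ends in contradiction.
No assignment satisfies every clause.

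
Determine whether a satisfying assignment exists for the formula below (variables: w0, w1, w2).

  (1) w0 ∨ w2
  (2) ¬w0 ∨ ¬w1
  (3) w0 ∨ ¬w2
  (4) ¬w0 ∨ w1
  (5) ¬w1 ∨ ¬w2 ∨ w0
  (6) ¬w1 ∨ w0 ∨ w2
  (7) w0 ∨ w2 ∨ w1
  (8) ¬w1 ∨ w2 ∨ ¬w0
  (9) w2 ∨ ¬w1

No, unsatisfiable

Suppose w0 = True.
From the singleton clause (¬w1), w1 = False.
But (w1) is also a unit clause — contradiction.
Undo w0 and try w0 = False.
From the singleton clause (w2), w2 = True.
But (¬w2) is also a unit clause — contradiction.
Either choice for w0 ends in contradiction.
No assignment satisfies every clause.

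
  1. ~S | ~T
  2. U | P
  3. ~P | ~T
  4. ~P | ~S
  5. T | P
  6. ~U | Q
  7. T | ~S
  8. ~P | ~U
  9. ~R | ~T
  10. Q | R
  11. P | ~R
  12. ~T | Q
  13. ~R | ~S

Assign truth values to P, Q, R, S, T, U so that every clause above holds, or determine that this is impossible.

Branch on S: set S = 0.
Branch on U: set U = 0.
From the singleton clause (P), P = 1.
From the singleton clause (~T), T = 0.
Branch on Q: set Q = 1.
No clause remains; R is free.

P: 1,  Q: 1,  R: 0,  S: 0,  T: 0,  U: 0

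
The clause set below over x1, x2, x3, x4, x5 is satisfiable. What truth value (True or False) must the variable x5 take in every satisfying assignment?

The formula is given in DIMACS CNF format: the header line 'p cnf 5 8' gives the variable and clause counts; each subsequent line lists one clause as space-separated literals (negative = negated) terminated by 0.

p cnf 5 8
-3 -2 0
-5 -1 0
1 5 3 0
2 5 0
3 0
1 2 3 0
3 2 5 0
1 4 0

True

Suppose x5 = False.
(x2) alone gives x2 = True.
(¬x3) alone gives x3 = False.
But (x3) is also a unit clause — contradiction.
So every satisfying assignment has x5 = True.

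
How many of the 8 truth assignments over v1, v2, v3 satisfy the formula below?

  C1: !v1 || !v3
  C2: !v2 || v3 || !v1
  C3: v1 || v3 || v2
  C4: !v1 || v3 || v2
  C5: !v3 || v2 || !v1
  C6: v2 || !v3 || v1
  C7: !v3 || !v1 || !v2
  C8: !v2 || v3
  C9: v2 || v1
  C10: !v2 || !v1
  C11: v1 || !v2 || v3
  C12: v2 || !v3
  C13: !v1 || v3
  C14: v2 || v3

There are 2^3 = 8 truth assignments over (v1, v2, v3).
Check each against the 14 clauses (columns in the order v1, v2, v3):
  F F F  ✗ fails (v1 || v3 || v2)
  F F T  ✗ fails (v2 || !v3 || v1)
  F T F  ✗ fails (!v2 || v3)
  F T T  ✓ satisfies all
  T F F  ✗ fails (!v1 || v3 || v2)
  T F T  ✗ fails (!v1 || !v3)
  T T F  ✗ fails (!v2 || v3 || !v1)
  T T T  ✗ fails (!v1 || !v3)
1 of the 8 rows is a model.

1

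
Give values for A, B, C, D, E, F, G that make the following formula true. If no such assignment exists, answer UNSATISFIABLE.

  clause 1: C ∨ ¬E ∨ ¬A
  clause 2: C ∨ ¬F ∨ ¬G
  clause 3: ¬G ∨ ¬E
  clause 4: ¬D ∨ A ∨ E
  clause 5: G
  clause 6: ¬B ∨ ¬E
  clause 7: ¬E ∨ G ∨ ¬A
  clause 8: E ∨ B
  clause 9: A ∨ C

(G) alone gives G = True.
(¬E) alone gives E = False.
(B) alone gives B = True.
Try C = False.
(¬F) alone gives F = False.
(A) alone gives A = True.
No clause remains; D is free.

A ↦ True,  B ↦ True,  C ↦ False,  D ↦ True,  E ↦ False,  F ↦ False,  G ↦ True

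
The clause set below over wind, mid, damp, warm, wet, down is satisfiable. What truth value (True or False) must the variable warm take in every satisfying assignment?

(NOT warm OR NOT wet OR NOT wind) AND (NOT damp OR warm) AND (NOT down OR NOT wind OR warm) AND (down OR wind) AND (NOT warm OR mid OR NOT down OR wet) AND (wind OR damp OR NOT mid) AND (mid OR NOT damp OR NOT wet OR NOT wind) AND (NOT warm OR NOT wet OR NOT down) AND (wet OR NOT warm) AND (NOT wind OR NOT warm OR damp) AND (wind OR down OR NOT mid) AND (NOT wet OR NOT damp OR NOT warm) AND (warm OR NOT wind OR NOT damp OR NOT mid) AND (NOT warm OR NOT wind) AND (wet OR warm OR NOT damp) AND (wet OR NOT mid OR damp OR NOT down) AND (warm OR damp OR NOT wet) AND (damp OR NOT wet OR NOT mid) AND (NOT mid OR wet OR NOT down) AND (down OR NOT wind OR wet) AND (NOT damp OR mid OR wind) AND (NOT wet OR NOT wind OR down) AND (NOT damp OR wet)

Suppose warm = true.
(wet) alone gives wet = true.
(NOT wind) alone gives wind = false.
(down) alone gives down = true.
That conflicts with the unit clause (NOT down).
So every satisfying assignment has warm = False.

False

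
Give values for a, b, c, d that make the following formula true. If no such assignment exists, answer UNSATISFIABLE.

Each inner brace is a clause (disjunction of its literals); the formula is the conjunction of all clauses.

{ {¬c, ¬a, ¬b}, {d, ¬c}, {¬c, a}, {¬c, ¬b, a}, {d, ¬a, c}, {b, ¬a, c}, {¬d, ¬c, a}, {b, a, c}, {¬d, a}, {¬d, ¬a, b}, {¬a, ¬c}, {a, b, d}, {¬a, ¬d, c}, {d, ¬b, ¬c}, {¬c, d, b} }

a=False; b=True; c=False; d=False

Branch on d: set d = False.
(¬c) alone gives c = False.
(¬a) alone gives a = False.
(b) alone gives b = True.
Every clause now holds.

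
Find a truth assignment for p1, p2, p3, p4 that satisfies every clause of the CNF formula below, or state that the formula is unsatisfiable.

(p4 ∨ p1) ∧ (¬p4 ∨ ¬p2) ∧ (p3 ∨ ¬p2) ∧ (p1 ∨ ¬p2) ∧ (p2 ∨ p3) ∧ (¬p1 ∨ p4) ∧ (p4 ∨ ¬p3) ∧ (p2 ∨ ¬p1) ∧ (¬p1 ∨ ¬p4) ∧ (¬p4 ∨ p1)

UNSATISFIABLE

Case p4 = True:
(¬p2) alone gives p2 = False.
(p3) alone gives p3 = True.
(¬p1) alone gives p1 = False.
But (p1) is also a unit clause — contradiction.
So p4 must be the other value — set p4 = False.
(p1) alone gives p1 = True.
But (¬p1) is also a unit clause — contradiction.
Both values of p4 lead to a conflict.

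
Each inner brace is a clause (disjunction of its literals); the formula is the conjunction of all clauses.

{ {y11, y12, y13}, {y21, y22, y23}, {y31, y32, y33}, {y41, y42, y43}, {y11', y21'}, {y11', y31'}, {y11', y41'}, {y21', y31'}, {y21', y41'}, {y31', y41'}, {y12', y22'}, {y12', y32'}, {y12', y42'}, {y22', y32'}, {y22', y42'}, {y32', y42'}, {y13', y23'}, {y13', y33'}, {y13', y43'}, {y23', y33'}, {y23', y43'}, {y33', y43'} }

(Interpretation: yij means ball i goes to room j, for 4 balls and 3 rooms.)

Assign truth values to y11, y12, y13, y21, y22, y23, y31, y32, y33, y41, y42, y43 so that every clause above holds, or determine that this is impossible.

UNSATISFIABLE

Try y11 = 0.
Try y12 = 1.
From the singleton clause (y22'), y22 = 0.
From the singleton clause (y32'), y32 = 0.
From the singleton clause (y42'), y42 = 0.
Try y21 = 1.
From the singleton clause (y31'), y31 = 0.
From the singleton clause (y33), y33 = 1.
From the singleton clause (y41'), y41 = 0.
From the singleton clause (y43), y43 = 1.
Now (y43') is unsatisfied and unit — conflict.
Backtrack on y21: now try y21 = 0.
From the singleton clause (y23), y23 = 1.
From the singleton clause (y13'), y13 = 0.
From the singleton clause (y33'), y33 = 0.
From the singleton clause (y31), y31 = 1.
From the singleton clause (y41'), y41 = 0.
From the singleton clause (y43), y43 = 1.
Now (y43') is unsatisfied and unit — conflict.
Neither y21 = 1 nor y21 = 0 works.
Backtrack on y12: now try y12 = 0.
From the singleton clause (y13), y13 = 1.
From the singleton clause (y23'), y23 = 0.
From the singleton clause (y33'), y33 = 0.
From the singleton clause (y43'), y43 = 0.
Try y21 = 1.
From the singleton clause (y31'), y31 = 0.
From the singleton clause (y32), y32 = 1.
From the singleton clause (y41'), y41 = 0.
From the singleton clause (y42), y42 = 1.
Now (y42') is unsatisfied and unit — conflict.
Backtrack on y21: now try y21 = 0.
From the singleton clause (y22), y22 = 1.
From the singleton clause (y32'), y32 = 0.
From the singleton clause (y31), y31 = 1.
From the singleton clause (y41'), y41 = 0.
From the singleton clause (y42), y42 = 1.
Now (y42') is unsatisfied and unit — conflict.
Neither y21 = 1 nor y21 = 0 works.
Neither y12 = 1 nor y12 = 0 works.
Backtrack on y11: now try y11 = 1.
From the singleton clause (y21'), y21 = 0.
From the singleton clause (y31'), y31 = 0.
From the singleton clause (y41'), y41 = 0.
Try y22 = 1.
From the singleton clause (y12'), y12 = 0.
From the singleton clause (y32'), y32 = 0.
From the singleton clause (y33), y33 = 1.
From the singleton clause (y42'), y42 = 0.
From the singleton clause (y43), y43 = 1.
Now (y43') is unsatisfied and unit — conflict.
Backtrack on y22: now try y22 = 0.
From the singleton clause (y23), y23 = 1.
From the singleton clause (y13'), y13 = 0.
From the singleton clause (y33'), y33 = 0.
From the singleton clause (y32), y32 = 1.
From the singleton clause (y12'), y12 = 0.
From the singleton clause (y42'), y42 = 0.
From the singleton clause (y43), y43 = 1.
Now (y43') is unsatisfied and unit — conflict.
Neither y22 = 1 nor y22 = 0 works.
Neither y11 = 1 nor y11 = 0 works.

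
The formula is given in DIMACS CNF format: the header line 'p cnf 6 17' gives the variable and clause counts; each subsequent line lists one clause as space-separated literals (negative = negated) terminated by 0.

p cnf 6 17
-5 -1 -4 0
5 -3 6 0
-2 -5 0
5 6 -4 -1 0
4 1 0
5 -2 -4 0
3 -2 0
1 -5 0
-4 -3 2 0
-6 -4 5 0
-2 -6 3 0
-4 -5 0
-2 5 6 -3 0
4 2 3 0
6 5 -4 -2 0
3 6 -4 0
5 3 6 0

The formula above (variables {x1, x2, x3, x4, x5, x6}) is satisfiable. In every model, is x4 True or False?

False

Suppose x4 = True.
(¬x5) alone gives x5 = False.
(¬x2) alone gives x2 = False.
(¬x3) alone gives x3 = False.
(¬x6) alone gives x6 = False.
But (x6) is also a unit clause — contradiction.
So every satisfying assignment has x4 = False.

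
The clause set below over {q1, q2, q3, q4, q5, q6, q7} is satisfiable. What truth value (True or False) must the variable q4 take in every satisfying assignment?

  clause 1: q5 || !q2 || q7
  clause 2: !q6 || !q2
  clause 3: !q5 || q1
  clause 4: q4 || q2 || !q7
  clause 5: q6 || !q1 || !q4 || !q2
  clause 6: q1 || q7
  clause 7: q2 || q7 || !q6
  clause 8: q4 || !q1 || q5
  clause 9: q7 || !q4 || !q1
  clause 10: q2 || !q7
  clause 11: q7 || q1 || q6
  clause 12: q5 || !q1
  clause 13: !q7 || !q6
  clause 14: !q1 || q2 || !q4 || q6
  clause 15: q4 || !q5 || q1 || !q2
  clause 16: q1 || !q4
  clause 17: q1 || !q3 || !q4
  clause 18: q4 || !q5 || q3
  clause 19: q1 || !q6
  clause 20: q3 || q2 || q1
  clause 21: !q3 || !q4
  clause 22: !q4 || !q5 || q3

Suppose q4 = true.
(q1) alone gives q1 = true.
(q7) alone gives q7 = true.
(q2) alone gives q2 = true.
(!q6) alone gives q6 = false.
That conflicts with the unit clause (q6).
So every satisfying assignment has q4 = False.

False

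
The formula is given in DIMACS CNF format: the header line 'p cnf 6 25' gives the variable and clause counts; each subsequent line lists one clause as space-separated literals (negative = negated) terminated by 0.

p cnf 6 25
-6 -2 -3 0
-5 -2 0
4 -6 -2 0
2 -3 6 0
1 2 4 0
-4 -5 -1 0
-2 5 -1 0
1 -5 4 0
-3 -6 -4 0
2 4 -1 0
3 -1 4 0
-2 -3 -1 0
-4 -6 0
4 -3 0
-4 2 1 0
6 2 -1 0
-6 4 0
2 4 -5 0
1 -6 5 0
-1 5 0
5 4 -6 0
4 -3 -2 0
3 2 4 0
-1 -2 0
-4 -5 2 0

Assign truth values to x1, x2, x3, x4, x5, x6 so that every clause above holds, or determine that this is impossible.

x1=False; x2=True; x3=False; x4=True; x5=False; x6=False

Try x5 = False.
The clause (¬x1) is unit, so x1 = False.
The clause (¬x6) is unit, so x6 = False.
Try x2 = True.
Try x4 = True.
All clauses hold; x3 can take either value.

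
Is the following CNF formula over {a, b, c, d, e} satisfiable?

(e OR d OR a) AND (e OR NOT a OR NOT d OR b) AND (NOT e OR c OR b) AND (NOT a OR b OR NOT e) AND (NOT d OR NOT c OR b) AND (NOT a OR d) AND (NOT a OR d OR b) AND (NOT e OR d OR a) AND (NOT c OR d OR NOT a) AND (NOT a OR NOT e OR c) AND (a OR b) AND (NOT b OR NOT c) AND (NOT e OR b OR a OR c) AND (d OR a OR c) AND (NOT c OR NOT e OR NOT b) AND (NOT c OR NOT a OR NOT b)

Try a = false.
Unit clause (b) forces b = true.
Unit clause (NOT c) forces c = false.
Unit clause (d) forces d = true.
No clause remains; e is free.
A satisfying assignment: a ↦ false, b ↦ true, c ↦ false, d ↦ true, e ↦ false.

Yes, satisfiable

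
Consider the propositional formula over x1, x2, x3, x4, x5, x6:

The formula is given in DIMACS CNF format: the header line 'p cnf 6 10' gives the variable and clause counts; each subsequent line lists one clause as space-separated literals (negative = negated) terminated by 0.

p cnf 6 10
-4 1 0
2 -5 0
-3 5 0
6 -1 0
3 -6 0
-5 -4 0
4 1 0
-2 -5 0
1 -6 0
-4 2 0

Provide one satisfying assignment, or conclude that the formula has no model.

Case x4 = False:
(x1) alone gives x1 = True.
(x6) alone gives x6 = True.
(x3) alone gives x3 = True.
(x5) alone gives x5 = True.
(x2) alone gives x2 = True.
That conflicts with the unit clause (¬x2).
Backtrack on x4: now try x4 = True.
(x1) alone gives x1 = True.
(x6) alone gives x6 = True.
(x3) alone gives x3 = True.
(x5) alone gives x5 = True.
That conflicts with the unit clause (¬x5).
Either choice for x4 ends in contradiction.

UNSATISFIABLE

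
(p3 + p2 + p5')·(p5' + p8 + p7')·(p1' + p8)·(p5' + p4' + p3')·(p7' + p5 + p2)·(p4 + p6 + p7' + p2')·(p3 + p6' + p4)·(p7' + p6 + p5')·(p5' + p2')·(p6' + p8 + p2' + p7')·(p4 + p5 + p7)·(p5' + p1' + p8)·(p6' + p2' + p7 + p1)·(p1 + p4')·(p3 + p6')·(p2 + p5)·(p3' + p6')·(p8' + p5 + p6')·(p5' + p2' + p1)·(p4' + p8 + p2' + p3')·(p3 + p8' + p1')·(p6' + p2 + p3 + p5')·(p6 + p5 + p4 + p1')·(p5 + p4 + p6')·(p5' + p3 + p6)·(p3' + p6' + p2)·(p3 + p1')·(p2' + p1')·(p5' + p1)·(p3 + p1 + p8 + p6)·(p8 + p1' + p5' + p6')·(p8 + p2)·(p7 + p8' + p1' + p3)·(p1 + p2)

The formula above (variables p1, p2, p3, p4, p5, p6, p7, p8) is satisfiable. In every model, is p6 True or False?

False

Suppose p6 = 1.
Unit clause (p3) forces p3 = 1.
Now (p3') is unsatisfied and unit — conflict.
So every satisfying assignment has p6 = False.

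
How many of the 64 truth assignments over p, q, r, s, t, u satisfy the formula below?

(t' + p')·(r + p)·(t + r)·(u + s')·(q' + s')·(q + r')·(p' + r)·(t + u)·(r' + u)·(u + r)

3

There are 2^6 = 64 truth assignments over (p, q, r, s, t, u).
Split on r. With r = 1, the clauses containing r are satisfied and r' drops from the rest; 3 of the 2^5 = 32 assignments to the other variables satisfy what remains.
With r = 0, by the same count on the reduced clause set, 0 assignments work.
(One model: p=F, q=T, r=T, s=F, t=F, u=T.)
Total: 3 + 0 = 3.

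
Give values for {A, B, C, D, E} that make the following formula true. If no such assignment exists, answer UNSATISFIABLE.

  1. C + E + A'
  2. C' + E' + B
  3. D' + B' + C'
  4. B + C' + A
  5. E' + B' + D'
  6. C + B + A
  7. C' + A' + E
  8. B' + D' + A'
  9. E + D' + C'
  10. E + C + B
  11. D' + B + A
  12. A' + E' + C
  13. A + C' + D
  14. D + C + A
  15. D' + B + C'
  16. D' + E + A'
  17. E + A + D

Branch on C: set C = 1.
Branch on E: set E = 1.
The clause (B) is unit, so B = 1.
The clause (D') is unit, so D = 0.
The clause (A) is unit, so A = 1.
Every clause now holds.

A=1,  B=1,  C=1,  D=0,  E=1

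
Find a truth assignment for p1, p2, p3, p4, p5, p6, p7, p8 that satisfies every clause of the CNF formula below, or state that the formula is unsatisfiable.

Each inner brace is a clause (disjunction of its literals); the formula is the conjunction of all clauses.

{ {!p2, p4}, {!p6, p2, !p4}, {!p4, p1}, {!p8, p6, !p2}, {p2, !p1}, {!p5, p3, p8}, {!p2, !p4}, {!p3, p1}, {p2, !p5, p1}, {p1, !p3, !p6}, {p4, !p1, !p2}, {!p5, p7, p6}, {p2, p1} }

UNSATISFIABLE

Branch on p2: set p2 = false.
Unit clause (!p1) forces p1 = false.
Now (p1) is unsatisfied and unit — conflict.
That branch fails; take p2 = true instead.
Unit clause (p4) forces p4 = true.
Now (!p4) is unsatisfied and unit — conflict.
Neither p2 = true nor p2 = false works.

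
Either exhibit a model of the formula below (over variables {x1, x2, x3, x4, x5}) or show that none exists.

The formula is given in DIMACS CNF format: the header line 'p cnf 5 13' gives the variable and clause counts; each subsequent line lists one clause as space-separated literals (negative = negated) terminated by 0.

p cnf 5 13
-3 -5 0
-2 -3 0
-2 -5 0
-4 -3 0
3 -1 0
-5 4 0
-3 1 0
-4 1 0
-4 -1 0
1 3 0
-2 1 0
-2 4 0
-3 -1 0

UNSATISFIABLE

Try x3 = False.
The clause (¬x1) is unit, so x1 = False.
But (x1) is also a unit clause — contradiction.
Backtrack on x3: now try x3 = True.
The clause (¬x5) is unit, so x5 = False.
The clause (¬x2) is unit, so x2 = False.
The clause (¬x4) is unit, so x4 = False.
The clause (x1) is unit, so x1 = True.
But (¬x1) is also a unit clause — contradiction.
Both values of x3 lead to a conflict.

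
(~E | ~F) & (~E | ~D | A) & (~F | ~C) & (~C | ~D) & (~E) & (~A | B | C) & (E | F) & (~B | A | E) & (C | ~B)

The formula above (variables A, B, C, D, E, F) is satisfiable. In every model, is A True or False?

False

Suppose A = 1.
(~E) alone gives E = 0.
(F) alone gives F = 1.
(~C) alone gives C = 0.
(B) alone gives B = 1.
That conflicts with the unit clause (~B).
So every satisfying assignment has A = False.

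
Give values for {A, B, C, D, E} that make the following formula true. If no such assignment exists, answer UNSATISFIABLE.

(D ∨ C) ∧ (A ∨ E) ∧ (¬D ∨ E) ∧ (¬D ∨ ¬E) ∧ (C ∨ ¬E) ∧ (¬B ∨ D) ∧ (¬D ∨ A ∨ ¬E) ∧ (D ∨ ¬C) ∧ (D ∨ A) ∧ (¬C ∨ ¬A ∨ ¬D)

UNSATISFIABLE

Case D = True:
From the singleton clause (E), E = True.
Now (¬E) is unsatisfied and unit — conflict.
Undo D and try D = False.
From the singleton clause (C), C = True.
Now (¬C) is unsatisfied and unit — conflict.
Both values of D lead to a conflict.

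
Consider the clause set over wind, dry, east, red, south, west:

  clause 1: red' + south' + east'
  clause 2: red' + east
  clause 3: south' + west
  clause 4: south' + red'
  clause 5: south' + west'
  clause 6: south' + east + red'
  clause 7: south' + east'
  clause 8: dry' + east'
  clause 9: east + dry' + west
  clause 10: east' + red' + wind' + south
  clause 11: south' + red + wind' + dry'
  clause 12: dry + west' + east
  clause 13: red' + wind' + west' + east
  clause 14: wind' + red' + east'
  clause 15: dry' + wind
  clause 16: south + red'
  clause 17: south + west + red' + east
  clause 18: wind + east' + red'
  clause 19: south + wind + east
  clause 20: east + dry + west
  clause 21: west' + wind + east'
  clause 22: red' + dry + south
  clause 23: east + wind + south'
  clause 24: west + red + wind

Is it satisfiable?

Yes

Branch on red: set red = 0.
Branch on south: set south = 0.
Branch on dry: set dry = 0.
Branch on west: set west = 0.
The clause (east) is unit, so east = 1.
The clause (wind) is unit, so wind = 1.
This assignment satisfies each clause.
A satisfying assignment: wind: 1; dry: 0; east: 1; red: 0; south: 0; west: 0.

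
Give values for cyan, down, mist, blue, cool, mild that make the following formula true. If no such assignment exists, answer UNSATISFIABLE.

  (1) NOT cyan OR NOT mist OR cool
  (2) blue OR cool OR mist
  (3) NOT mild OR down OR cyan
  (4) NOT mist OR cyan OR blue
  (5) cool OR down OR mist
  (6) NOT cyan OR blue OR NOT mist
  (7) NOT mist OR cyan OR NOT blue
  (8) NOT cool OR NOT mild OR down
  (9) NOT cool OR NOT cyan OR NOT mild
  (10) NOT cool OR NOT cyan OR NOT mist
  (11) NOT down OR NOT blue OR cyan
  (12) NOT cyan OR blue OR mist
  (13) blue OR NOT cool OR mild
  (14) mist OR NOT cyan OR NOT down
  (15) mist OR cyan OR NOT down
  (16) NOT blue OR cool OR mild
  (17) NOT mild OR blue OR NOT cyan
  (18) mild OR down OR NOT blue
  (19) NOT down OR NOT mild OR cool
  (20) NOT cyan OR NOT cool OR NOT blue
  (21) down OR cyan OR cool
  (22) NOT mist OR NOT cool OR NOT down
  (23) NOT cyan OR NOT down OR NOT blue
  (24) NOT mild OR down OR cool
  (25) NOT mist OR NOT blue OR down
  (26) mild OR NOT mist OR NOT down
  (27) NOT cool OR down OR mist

Try cyan = false.
Try mild = false.
Try mist = false.
The clause (NOT down) is unit, so down = false.
The clause (cool) is unit, so cool = true.
But (NOT cool) is also a unit clause — contradiction.
So mist must be the other value — set mist = true.
The clause (blue) is unit, so blue = true.
But (NOT blue) is also a unit clause — contradiction.
Either choice for mist ends in contradiction.
So mild must be the other value — set mild = true.
The clause (down) is unit, so down = true.
The clause (NOT blue) is unit, so blue = false.
The clause (NOT mist) is unit, so mist = false.
But (mist) is also a unit clause — contradiction.
Either choice for mild ends in contradiction.
So cyan must be the other value — set cyan = true.
Try mist = false.
The clause (blue) is unit, so blue = true.
The clause (NOT down) is unit, so down = false.
The clause (cool) is unit, so cool = true.
But (NOT cool) is also a unit clause — contradiction.
So mist must be the other value — set mist = true.
The clause (cool) is unit, so cool = true.
But (NOT cool) is also a unit clause — contradiction.
Either choice for mist ends in contradiction.
Either choice for cyan ends in contradiction.

UNSATISFIABLE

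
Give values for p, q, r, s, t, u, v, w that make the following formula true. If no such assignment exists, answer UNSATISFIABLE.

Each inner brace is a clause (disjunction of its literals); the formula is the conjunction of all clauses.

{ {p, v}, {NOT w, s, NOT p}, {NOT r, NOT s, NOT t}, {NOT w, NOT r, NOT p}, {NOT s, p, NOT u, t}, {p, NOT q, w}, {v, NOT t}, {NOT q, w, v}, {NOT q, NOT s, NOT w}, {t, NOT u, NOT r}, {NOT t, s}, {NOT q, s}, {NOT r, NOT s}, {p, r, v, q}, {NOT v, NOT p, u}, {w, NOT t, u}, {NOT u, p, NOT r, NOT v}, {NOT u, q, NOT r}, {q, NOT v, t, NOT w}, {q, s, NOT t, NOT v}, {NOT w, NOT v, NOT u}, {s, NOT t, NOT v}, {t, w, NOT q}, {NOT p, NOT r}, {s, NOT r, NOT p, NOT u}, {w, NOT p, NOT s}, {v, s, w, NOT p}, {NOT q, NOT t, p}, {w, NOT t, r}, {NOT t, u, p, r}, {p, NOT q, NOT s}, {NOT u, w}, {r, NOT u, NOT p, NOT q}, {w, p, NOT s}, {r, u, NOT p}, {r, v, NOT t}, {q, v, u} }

Try p = false.
The clause (v) is unit, so v = true.
Try q = false.
Try t = false.
The clause (NOT w) is unit, so w = false.
The clause (NOT u) is unit, so u = false.
The clause (NOT s) is unit, so s = false.
Every clause is now satisfied; r is unconstrained.

p: false, q: false, r: true, s: false, t: false, u: false, v: true, w: false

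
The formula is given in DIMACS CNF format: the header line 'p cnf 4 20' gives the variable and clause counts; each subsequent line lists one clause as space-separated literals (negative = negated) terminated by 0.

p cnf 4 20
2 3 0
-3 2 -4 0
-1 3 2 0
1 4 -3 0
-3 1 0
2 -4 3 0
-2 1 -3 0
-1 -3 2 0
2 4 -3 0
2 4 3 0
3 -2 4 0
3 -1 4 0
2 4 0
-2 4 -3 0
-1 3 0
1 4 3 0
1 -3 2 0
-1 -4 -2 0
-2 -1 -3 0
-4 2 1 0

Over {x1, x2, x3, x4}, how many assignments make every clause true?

1

There are 2^4 = 16 truth assignments over (x1, x2, x3, x4).
Check each against the 20 clauses (columns in the order x1, x2, x3, x4):
  F F F F  ✗ fails (x2 ∨ x3)
  F F F T  ✗ fails (x2 ∨ x3)
  F F T F  ✗ fails (x1 ∨ x4 ∨ ¬x3)
  F F T T  ✗ fails (¬x3 ∨ x2 ∨ ¬x4)
  F T F F  ✗ fails (x3 ∨ ¬x2 ∨ x4)
  F T F T  ✓ satisfies all
  F T T F  ✗ fails (x1 ∨ x4 ∨ ¬x3)
  F T T T  ✗ fails (¬x3 ∨ x1)
  T F F F  ✗ fails (x2 ∨ x3)
  T F F T  ✗ fails (x2 ∨ x3)
  T F T F  ✗ fails (¬x1 ∨ ¬x3 ∨ x2)
  T F T T  ✗ fails (¬x3 ∨ x2 ∨ ¬x4)
  T T F F  ✗ fails (x3 ∨ ¬x2 ∨ x4)
  T T F T  ✗ fails (¬x1 ∨ x3)
  T T T F  ✗ fails (¬x2 ∨ x4 ∨ ¬x3)
  T T T T  ✗ fails (¬x1 ∨ ¬x4 ∨ ¬x2)
1 of the 16 rows is a model.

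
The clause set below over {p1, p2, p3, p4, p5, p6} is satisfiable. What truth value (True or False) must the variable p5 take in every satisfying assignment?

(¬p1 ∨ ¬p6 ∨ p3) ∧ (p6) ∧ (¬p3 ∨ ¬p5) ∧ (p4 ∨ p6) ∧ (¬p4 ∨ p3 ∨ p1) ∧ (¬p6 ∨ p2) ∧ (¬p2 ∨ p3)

Suppose p5 = True.
From the singleton clause (p6), p6 = True.
From the singleton clause (¬p3), p3 = False.
From the singleton clause (¬p1), p1 = False.
From the singleton clause (¬p4), p4 = False.
From the singleton clause (p2), p2 = True.
That conflicts with the unit clause (¬p2).
So every satisfying assignment has p5 = False.

False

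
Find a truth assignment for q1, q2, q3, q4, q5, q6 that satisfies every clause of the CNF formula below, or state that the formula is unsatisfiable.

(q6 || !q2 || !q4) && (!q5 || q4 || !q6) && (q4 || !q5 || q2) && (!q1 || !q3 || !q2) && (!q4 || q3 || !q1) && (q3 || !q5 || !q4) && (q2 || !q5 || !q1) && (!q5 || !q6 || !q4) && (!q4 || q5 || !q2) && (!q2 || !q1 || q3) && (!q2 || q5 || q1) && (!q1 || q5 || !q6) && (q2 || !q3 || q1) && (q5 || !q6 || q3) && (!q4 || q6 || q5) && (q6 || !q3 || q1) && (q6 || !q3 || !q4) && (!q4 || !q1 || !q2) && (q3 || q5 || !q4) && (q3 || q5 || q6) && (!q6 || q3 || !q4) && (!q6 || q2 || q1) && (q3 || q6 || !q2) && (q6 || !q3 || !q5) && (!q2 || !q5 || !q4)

q1=true; q2=false; q3=true; q4=false; q5=false; q6=false

Case q6 = false:
Case q2 = false:
Case q4 = false:
From the singleton clause (!q5), q5 = false.
From the singleton clause (q3), q3 = true.
From the singleton clause (q1), q1 = true.
This assignment satisfies each clause.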